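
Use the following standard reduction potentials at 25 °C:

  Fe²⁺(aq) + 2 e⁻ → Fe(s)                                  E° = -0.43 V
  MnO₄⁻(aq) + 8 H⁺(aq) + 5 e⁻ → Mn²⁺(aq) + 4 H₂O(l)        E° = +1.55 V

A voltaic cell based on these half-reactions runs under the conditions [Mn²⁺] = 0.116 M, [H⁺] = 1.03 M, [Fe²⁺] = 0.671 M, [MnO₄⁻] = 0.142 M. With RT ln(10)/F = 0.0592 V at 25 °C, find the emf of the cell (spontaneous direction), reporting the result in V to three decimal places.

+1.987 V

MnO₄⁻/Mn²⁺ is the cathode (higher E°), Fe²⁺/Fe the anode: E°cell = +1.55 − (-0.43) = +1.98 V, n = 10.
Overall: 2 MnO₄⁻(aq) + 16 H⁺(aq) + 5 Fe(s) → 2 Mn²⁺(aq) + 8 H₂O(l) + 5 Fe²⁺(aq)
Q = [Mn²⁺]^2·[Fe²⁺]^5 / ([MnO₄⁻]^2·[H⁺]^16); log Q = -1.247.
E = E° − (0.0592/n) log Q = +1.98 − (0.0592/10)(-1.247) = +1.987 V.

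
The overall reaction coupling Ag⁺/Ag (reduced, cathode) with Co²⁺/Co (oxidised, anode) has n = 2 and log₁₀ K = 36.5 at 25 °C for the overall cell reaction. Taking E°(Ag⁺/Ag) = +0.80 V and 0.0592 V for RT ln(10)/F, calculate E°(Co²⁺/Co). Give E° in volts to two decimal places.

E°cell = (0.0592/n)·log K = (0.0592/2)(36.5) = +1.080 V.
Since Ag⁺/Ag is the cathode and Co²⁺/Co the anode, E°cell = E°(Ag⁺/Ag) − E°(Co²⁺/Co).
So E°(Co²⁺/Co) = E°(Ag⁺/Ag) − E°cell = (+0.80) − (+1.080) = -0.28 V.

-0.28 V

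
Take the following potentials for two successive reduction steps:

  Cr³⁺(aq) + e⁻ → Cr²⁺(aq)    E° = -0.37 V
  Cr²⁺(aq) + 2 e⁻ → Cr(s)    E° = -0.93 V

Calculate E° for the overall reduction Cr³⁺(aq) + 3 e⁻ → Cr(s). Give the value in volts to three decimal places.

Adding the free-energy changes (−nFE°) of the two steps gives −n₃FE°₃ = −n₁FE°₁ − n₂FE°₂.
E°₃ = (1×-0.37 + 2×-0.93) / 3 = (-2.230) / 3 = -0.743 V.

-0.743 V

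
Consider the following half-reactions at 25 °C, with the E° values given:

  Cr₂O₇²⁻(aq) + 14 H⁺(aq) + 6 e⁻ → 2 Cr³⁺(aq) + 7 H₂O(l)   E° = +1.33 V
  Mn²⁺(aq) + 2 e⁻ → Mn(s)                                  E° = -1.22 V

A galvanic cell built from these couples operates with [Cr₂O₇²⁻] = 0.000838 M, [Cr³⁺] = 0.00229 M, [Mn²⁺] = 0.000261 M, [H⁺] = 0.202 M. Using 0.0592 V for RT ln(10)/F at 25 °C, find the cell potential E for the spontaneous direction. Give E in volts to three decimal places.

Cr₂O₇²⁻/Cr³⁺ is the cathode (higher E°), Mn²⁺/Mn the anode: E°cell = +1.33 − (-1.22) = +2.55 V, n = 6.
Overall: Cr₂O₇²⁻(aq) + 14 H⁺(aq) + 3 Mn(s) → 2 Cr³⁺(aq) + 7 H₂O(l) + 3 Mn²⁺(aq)
Q = [Cr³⁺]^2·[Mn²⁺]^3 / ([Cr₂O₇²⁻]·[H⁺]^14); log Q = -3.229.
E = E° − (0.0592/n) log Q = +2.55 − (0.0592/6)(-3.229) = +2.582 V.

+2.582 V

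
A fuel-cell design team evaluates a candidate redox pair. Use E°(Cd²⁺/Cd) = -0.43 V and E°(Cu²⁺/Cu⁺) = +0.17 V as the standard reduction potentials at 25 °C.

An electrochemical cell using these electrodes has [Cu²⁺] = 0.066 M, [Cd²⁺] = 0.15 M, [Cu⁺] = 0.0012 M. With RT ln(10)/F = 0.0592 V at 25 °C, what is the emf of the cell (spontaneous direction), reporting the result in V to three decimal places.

Cu²⁺/Cu⁺ is the cathode (higher E°), Cd²⁺/Cd the anode: E°cell = +0.17 − (-0.43) = +0.60 V, n = 2.
Overall: 2 Cu²⁺(aq) + Cd(s) → 2 Cu⁺(aq) + Cd²⁺(aq)
Q = [Cu⁺]^2·[Cd²⁺] / ([Cu²⁺]^2); log Q = -4.305.
E = E° − (0.0592/n) log Q = +0.60 − (0.0592/2)(-4.305) = +0.727 V.

+0.727 V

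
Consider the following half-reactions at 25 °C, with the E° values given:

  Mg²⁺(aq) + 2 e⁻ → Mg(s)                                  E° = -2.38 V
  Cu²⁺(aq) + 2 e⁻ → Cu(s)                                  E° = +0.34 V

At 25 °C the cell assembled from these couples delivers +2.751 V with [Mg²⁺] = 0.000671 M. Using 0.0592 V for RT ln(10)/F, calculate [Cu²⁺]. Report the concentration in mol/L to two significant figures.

Cu²⁺/Cu is the cathode, Mg²⁺/Mg the anode: E°cell = +2.72 V, n = 2.
Overall reaction: Cu²⁺(aq) + Mg(s) → Cu(s) + Mg²⁺(aq); Q = [Mg²⁺]^1/[Cu²⁺]^1.
From E = E° − (0.0592/n) log Q: log Q = (E° − E)·n/0.0592 = (+2.72 − (+2.751))·2/0.0592 = -1.0473.
So 1·log[Cu²⁺] = 1·log(0.000671) − log Q = -3.1733 − (-1.0473) = -2.1260; [Cu²⁺] = 10^(-2.1260) ≈ 0.0075 M.

0.0075 M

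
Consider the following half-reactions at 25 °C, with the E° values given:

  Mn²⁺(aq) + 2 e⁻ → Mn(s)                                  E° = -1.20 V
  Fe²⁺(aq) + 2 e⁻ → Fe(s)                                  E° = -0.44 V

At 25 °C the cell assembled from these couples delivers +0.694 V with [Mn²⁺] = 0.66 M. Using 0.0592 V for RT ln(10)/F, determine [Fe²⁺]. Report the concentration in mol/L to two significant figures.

Fe²⁺/Fe is the cathode, Mn²⁺/Mn the anode: E°cell = +0.76 V, n = 2.
Overall reaction: Fe²⁺(aq) + Mn(s) → Fe(s) + Mn²⁺(aq); Q = [Mn²⁺]^1/[Fe²⁺]^1.
From E = E° − (0.0592/n) log Q: log Q = (E° − E)·n/0.0592 = (+0.76 − (+0.694))·2/0.0592 = 2.2297.
So 1·log[Fe²⁺] = 1·log(0.66) − log Q = -0.1805 − (2.2297) = -2.4102; [Fe²⁺] = 10^(-2.4102) ≈ 0.0039 M.

0.0039 M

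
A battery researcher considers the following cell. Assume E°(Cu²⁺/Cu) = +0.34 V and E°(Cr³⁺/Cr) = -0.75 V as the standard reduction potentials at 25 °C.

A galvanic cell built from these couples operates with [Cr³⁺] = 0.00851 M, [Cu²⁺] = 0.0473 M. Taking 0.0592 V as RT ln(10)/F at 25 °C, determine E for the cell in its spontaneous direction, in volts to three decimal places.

Cu²⁺/Cu is the cathode (higher E°), Cr³⁺/Cr the anode: E°cell = +0.34 − (-0.75) = +1.09 V, n = 6.
Overall: 3 Cu²⁺(aq) + 2 Cr(s) → 3 Cu(s) + 2 Cr³⁺(aq)
Q = [Cr³⁺]^2 / ([Cu²⁺]^3); log Q = -0.165.
E = E° − (0.0592/n) log Q = +1.09 − (0.0592/6)(-0.165) = +1.092 V.

+1.092 V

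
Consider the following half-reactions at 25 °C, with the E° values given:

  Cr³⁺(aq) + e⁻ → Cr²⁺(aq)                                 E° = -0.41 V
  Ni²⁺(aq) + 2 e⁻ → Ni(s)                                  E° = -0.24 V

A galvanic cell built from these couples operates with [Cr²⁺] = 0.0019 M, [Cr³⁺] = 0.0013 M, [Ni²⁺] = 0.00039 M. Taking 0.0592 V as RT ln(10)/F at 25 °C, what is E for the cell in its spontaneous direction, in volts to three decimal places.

Ni²⁺/Ni is the cathode (higher E°), Cr³⁺/Cr²⁺ the anode: E°cell = -0.24 − (-0.41) = +0.17 V, n = 2.
Overall: Ni²⁺(aq) + 2 Cr²⁺(aq) → Ni(s) + 2 Cr³⁺(aq)
Q = [Cr³⁺]^2 / ([Ni²⁺]·[Cr²⁺]^2); log Q = 3.079.
E = E° − (0.0592/n) log Q = +0.17 − (0.0592/2)(3.079) = +0.079 V.

+0.079 V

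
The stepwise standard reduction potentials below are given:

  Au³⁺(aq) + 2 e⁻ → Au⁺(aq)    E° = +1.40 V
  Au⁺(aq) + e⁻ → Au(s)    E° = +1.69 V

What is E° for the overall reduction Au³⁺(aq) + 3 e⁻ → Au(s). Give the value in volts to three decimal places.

+1.497 V

Standard free energies of sequential steps add: ΔG°₃ = ΔG°₁ + ΔG°₂, so n₃E°₃ = n₁E°₁ + n₂E°₂.
E°₃ = (2×+1.40 + 1×+1.69) / 3 = (+4.490) / 3 = +1.497 V.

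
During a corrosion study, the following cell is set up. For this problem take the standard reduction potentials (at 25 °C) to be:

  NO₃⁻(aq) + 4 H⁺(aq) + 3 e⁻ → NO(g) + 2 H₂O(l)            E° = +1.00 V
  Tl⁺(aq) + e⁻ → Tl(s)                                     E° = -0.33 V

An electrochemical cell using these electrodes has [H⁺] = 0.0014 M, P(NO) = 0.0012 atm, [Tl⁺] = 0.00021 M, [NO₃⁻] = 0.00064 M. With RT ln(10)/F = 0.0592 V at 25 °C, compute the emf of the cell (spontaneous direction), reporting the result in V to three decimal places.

+1.317 V

NO₃⁻/NO is the cathode (higher E°), Tl⁺/Tl the anode: E°cell = +1.00 − (-0.33) = +1.33 V, n = 3.
Overall: NO₃⁻(aq) + 4 H⁺(aq) + 3 Tl(s) → NO(g) + 2 H₂O(l) + 3 Tl⁺(aq)
Q = P(NO)·[Tl⁺]^3 / ([NO₃⁻]·[H⁺]^4); log Q = 0.655.
E = E° − (0.0592/n) log Q = +1.33 − (0.0592/3)(0.655) = +1.317 V.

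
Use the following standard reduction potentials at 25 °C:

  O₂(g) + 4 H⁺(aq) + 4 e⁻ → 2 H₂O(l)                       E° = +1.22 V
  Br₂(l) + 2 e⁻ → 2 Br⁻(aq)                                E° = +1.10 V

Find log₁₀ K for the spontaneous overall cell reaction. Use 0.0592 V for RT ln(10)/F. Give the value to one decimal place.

8.1

Cathode: O₂/H₂O; anode: Br₂/Br⁻. E°cell = +0.12 V, n = 4.
log K = nE°cell / 0.0592 = (4)(+0.12) / 0.0592 = 8.1.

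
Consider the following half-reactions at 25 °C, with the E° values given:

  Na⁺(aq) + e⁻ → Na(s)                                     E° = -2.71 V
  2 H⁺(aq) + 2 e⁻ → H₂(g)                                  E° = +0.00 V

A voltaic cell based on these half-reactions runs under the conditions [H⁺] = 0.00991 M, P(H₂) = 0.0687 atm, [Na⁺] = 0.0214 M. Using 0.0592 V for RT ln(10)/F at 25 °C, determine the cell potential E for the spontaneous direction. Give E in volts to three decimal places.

H⁺/H₂ is the cathode (higher E°), Na⁺/Na the anode: E°cell = +0.00 − (-2.71) = +2.71 V, n = 2.
Overall: 2 H⁺(aq) + 2 Na(s) → H₂(g) + 2 Na⁺(aq)
Q = P(H₂)·[Na⁺]^2 / ([H⁺]^2); log Q = -0.494.
E = E° − (0.0592/n) log Q = +2.71 − (0.0592/2)(-0.494) = +2.725 V.

+2.725 V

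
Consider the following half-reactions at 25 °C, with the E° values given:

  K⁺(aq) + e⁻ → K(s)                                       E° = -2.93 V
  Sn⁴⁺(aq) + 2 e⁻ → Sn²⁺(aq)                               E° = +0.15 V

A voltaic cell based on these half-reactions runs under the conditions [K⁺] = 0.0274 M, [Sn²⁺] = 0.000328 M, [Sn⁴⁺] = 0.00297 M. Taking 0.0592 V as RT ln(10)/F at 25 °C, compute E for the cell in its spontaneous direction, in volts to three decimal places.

Sn⁴⁺/Sn²⁺ is the cathode (higher E°), K⁺/K the anode: E°cell = +0.15 − (-2.93) = +3.08 V, n = 2.
Overall: Sn⁴⁺(aq) + 2 K(s) → Sn²⁺(aq) + 2 K⁺(aq)
Q = [Sn²⁺]·[K⁺]^2 / ([Sn⁴⁺]); log Q = -4.081.
E = E° − (0.0592/n) log Q = +3.08 − (0.0592/2)(-4.081) = +3.201 V.

+3.201 V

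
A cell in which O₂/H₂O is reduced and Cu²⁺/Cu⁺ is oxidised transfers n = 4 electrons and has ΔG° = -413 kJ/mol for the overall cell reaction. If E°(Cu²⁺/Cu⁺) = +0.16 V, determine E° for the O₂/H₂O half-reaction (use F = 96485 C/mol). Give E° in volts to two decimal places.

E°cell = −ΔG°/(nF) = −(-413×10³)/((4)(96485)) = +1.070 V.
Since O₂/H₂O is the cathode and Cu²⁺/Cu⁺ the anode, E°cell = E°(O₂/H₂O) − E°(Cu²⁺/Cu⁺).
So E°(O₂/H₂O) = E°cell + E°(Cu²⁺/Cu⁺) = +1.070 + (+0.16) = +1.23 V.

+1.23 V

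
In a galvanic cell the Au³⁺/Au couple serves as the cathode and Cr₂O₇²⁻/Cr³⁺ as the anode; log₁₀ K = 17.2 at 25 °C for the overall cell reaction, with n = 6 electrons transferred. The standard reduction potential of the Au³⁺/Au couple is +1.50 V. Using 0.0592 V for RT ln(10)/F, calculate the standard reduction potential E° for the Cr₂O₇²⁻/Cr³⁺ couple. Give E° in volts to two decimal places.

E°cell = (0.0592/n)·log K = (0.0592/6)(17.2) = +0.170 V.
Since Au³⁺/Au is the cathode and Cr₂O₇²⁻/Cr³⁺ the anode, E°cell = E°(Au³⁺/Au) − E°(Cr₂O₇²⁻/Cr³⁺).
So E°(Cr₂O₇²⁻/Cr³⁺) = E°(Au³⁺/Au) − E°cell = (+1.50) − (+0.170) = +1.33 V.

+1.33 V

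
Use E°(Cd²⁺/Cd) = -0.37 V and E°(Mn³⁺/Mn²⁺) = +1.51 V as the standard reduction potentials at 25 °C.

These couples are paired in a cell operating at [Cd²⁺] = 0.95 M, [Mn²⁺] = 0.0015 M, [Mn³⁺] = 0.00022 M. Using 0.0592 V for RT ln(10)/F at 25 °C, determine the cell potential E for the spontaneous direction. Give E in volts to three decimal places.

Mn³⁺/Mn²⁺ is the cathode (higher E°), Cd²⁺/Cd the anode: E°cell = +1.51 − (-0.37) = +1.88 V, n = 2.
Overall: 2 Mn³⁺(aq) + Cd(s) → 2 Mn²⁺(aq) + Cd²⁺(aq)
Q = [Mn²⁺]^2·[Cd²⁺] / ([Mn³⁺]^2); log Q = 1.645.
E = E° − (0.0592/n) log Q = +1.88 − (0.0592/2)(1.645) = +1.831 V.

+1.831 V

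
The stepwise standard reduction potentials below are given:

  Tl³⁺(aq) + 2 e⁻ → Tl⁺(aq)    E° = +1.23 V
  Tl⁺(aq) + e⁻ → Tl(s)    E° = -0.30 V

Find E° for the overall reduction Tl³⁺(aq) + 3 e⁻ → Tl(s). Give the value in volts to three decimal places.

+0.720 V

Since ΔG° = −nFE° is additive over sequential reductions, n₃E°₃ = n₁E°₁ + n₂E°₂.
E°₃ = (2×+1.23 + 1×-0.30) / 3 = (+2.160) / 3 = +0.720 V.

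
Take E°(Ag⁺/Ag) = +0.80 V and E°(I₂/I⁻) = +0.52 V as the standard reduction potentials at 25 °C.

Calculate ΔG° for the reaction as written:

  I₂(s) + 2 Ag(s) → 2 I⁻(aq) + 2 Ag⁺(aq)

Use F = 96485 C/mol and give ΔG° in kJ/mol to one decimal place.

As written, I₂/I⁻ is reduced (cathode) and Ag⁺/Ag is oxidised (anode), so E°cell = (+0.52) − (+0.80) = -0.28 V.
Balancing electrons gives n = 2.
ΔG° = −nFE° = −(2)(96485)(-0.28) = 54,032 J = +54.0 kJ/mol.

+54.0 kJ/mol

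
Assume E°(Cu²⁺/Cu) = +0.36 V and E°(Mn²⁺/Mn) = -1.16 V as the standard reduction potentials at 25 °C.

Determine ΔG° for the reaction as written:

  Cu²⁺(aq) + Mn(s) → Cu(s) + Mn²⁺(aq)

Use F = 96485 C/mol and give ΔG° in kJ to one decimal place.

-293.3 kJ

As written, Cu²⁺/Cu is reduced (cathode) and Mn²⁺/Mn is oxidised (anode), so E°cell = (+0.36) − (-1.16) = +1.52 V.
Balancing electrons gives n = 2.
ΔG° = −nFE° = −(2)(96485)(+1.52) = -293,314 J = -293.3 kJ.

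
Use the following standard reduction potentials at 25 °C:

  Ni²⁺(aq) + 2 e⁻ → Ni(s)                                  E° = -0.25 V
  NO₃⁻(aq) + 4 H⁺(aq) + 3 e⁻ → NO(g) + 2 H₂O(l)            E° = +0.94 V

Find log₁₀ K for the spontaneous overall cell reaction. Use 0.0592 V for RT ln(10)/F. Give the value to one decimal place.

120.6

Cathode: NO₃⁻/NO; anode: Ni²⁺/Ni. E°cell = +1.19 V, n = 6.
log K = nE°cell / 0.0592 = (6)(+1.19) / 0.0592 = 120.6.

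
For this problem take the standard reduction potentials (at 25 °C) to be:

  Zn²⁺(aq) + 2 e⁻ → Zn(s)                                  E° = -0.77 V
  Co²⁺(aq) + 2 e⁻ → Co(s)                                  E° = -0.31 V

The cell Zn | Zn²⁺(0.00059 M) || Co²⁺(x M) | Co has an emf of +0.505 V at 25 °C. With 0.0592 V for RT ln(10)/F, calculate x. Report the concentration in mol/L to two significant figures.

0.020 M

Co²⁺/Co is the cathode, Zn²⁺/Zn the anode: E°cell = +0.46 V, n = 2.
Overall reaction: Co²⁺(aq) + Zn(s) → Co(s) + Zn²⁺(aq); Q = [Zn²⁺]^1/[Co²⁺]^1.
From E = E° − (0.0592/n) log Q: log Q = (E° − E)·n/0.0592 = (+0.46 − (+0.505))·2/0.0592 = -1.5203.
So 1·log[Co²⁺] = 1·log(0.00059) − log Q = -3.2291 − (-1.5203) = -1.7088; [Co²⁺] = 10^(-1.7088) ≈ 0.020 M.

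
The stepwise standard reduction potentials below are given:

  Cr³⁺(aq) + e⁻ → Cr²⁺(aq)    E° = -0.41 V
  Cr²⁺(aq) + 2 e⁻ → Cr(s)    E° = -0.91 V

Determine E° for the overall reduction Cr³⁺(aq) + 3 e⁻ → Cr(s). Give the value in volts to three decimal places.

-0.743 V

Adding the free-energy changes (−nFE°) of the two steps gives −n₃FE°₃ = −n₁FE°₁ − n₂FE°₂.
E°₃ = (1×-0.41 + 2×-0.91) / 3 = (-2.230) / 3 = -0.743 V.
Simply averaging or adding the two E° values would be wrong; the electron-weighted sum is required.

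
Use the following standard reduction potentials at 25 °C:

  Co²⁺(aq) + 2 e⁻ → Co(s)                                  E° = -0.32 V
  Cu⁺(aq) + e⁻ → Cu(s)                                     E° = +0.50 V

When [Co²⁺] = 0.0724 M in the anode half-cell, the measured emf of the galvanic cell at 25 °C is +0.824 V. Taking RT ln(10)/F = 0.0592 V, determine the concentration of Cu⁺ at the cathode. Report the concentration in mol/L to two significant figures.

0.31 M

Cu⁺/Cu is the cathode, Co²⁺/Co the anode: E°cell = +0.82 V, n = 2.
Overall reaction: 2 Cu⁺(aq) + Co(s) → 2 Cu(s) + Co²⁺(aq); Q = [Co²⁺]^1/[Cu⁺]^2.
From E = E° − (0.0592/n) log Q: log Q = (E° − E)·n/0.0592 = (+0.82 − (+0.824))·2/0.0592 = -0.1351.
So 2·log[Cu⁺] = 1·log(0.0724) − log Q = -1.1403 − (-0.1351) = -1.0052; log[Cu⁺] = -1.0052 / 2 = -0.5026; [Cu⁺] = 10^(-0.5026) ≈ 0.31 M.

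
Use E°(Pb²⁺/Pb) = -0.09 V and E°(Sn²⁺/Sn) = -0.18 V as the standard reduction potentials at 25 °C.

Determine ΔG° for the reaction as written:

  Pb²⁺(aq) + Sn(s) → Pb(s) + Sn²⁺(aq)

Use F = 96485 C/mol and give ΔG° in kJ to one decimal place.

As written, Pb²⁺/Pb is reduced (cathode) and Sn²⁺/Sn is oxidised (anode), so E°cell = (-0.09) − (-0.18) = +0.09 V.
Balancing electrons gives n = 2.
ΔG° = −nFE° = −(2)(96485)(+0.09) = -17,367 J = -17.4 kJ.

-17.4 kJ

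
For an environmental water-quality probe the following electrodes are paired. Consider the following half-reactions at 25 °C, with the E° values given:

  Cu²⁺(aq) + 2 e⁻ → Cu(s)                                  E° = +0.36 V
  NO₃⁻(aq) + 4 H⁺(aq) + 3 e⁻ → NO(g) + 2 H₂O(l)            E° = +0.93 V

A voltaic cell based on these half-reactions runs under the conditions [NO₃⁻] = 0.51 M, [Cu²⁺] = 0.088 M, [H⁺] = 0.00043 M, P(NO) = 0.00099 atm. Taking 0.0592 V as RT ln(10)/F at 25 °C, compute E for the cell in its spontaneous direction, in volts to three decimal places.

NO₃⁻/NO is the cathode (higher E°), Cu²⁺/Cu the anode: E°cell = +0.93 − (+0.36) = +0.57 V, n = 6.
Overall: 2 NO₃⁻(aq) + 8 H⁺(aq) + 3 Cu(s) → 2 NO(g) + 4 H₂O(l) + 3 Cu²⁺(aq)
Q = P(NO)^2·[Cu²⁺]^3 / ([NO₃⁻]^2·[H⁺]^8); log Q = 18.342.
E = E° − (0.0592/n) log Q = +0.57 − (0.0592/6)(18.342) = +0.389 V.

+0.389 V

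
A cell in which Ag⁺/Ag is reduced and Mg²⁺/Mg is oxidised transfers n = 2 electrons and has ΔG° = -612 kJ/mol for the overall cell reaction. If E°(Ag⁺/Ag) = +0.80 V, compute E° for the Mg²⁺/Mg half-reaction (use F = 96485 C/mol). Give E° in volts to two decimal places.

-2.37 V

E°cell = −ΔG°/(nF) = −(-612×10³)/((2)(96485)) = +3.171 V.
Since Ag⁺/Ag is the cathode and Mg²⁺/Mg the anode, E°cell = E°(Ag⁺/Ag) − E°(Mg²⁺/Mg).
So E°(Mg²⁺/Mg) = E°(Ag⁺/Ag) − E°cell = (+0.80) − (+3.171) = -2.37 V.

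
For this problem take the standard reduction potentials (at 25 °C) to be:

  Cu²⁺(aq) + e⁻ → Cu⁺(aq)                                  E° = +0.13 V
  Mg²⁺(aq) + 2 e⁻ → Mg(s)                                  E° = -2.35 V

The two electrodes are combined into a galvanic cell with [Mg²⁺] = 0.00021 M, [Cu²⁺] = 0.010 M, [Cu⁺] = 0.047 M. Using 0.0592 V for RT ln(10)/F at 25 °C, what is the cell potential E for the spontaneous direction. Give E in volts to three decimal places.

+2.549 V

Cu²⁺/Cu⁺ is the cathode (higher E°), Mg²⁺/Mg the anode: E°cell = +0.13 − (-2.35) = +2.48 V, n = 2.
Overall: 2 Cu²⁺(aq) + Mg(s) → 2 Cu⁺(aq) + Mg²⁺(aq)
Q = [Cu⁺]^2·[Mg²⁺] / ([Cu²⁺]^2); log Q = -2.334.
E = E° − (0.0592/n) log Q = +2.48 − (0.0592/2)(-2.334) = +2.549 V.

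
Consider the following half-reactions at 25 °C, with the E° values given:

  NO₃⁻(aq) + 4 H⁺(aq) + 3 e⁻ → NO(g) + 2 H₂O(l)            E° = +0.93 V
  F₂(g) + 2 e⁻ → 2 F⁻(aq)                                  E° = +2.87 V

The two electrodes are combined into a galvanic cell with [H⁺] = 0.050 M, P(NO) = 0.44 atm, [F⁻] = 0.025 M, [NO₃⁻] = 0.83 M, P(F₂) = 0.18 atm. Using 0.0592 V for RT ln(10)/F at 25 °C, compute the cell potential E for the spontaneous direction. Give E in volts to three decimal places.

F₂/F⁻ is the cathode (higher E°), NO₃⁻/NO the anode: E°cell = +2.87 − (+0.93) = +1.94 V, n = 6.
Overall: 3 F₂(g) + 2 NO(g) + 4 H₂O(l) → 6 F⁻(aq) + 2 NO₃⁻(aq) + 8 H⁺(aq)
Q = [F⁻]^6·[NO₃⁻]^2·[H⁺]^8 / (P(F₂)^3·P(NO)^2); log Q = -17.235.
E = E° − (0.0592/n) log Q = +1.94 − (0.0592/6)(-17.235) = +2.110 V.

+2.110 V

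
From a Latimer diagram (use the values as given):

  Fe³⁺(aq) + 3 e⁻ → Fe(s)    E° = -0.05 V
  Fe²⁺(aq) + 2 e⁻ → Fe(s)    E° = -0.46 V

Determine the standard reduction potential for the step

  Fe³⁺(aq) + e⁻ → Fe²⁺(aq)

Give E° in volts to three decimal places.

+0.770 V

Sequential free energies add, so n₃E°₃ = n₁E°₁ + n₂E°₂.
With n₃ = 3, and the known step contributing 2×(-0.46) V, the unknown satisfies 1·E° = 3×(-0.05) − 2×(-0.46) = +0.770.
E° = +0.770 / 1 = +0.770 V.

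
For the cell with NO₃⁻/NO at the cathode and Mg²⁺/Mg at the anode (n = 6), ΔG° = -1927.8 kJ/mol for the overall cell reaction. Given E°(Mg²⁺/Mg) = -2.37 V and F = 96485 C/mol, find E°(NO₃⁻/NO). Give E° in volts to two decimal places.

E°cell = −ΔG°/(nF) = −(-1927.8×10³)/((6)(96485)) = +3.330 V.
Since NO₃⁻/NO is the cathode and Mg²⁺/Mg the anode, E°cell = E°(NO₃⁻/NO) − E°(Mg²⁺/Mg).
So E°(NO₃⁻/NO) = E°cell + E°(Mg²⁺/Mg) = +3.330 + (-2.37) = +0.96 V.

+0.96 V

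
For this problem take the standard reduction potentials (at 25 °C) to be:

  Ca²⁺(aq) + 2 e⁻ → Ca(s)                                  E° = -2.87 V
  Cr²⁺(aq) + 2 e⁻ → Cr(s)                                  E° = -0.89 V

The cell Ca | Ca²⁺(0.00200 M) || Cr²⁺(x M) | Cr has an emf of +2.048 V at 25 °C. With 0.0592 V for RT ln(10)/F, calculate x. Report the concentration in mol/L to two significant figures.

Cr²⁺/Cr is the cathode, Ca²⁺/Ca the anode: E°cell = +1.98 V, n = 2.
Overall reaction: Cr²⁺(aq) + Ca(s) → Cr(s) + Ca²⁺(aq); Q = [Ca²⁺]^1/[Cr²⁺]^1.
From E = E° − (0.0592/n) log Q: log Q = (E° − E)·n/0.0592 = (+1.98 − (+2.048))·2/0.0592 = -2.2973.
So 1·log[Cr²⁺] = 1·log(0.002) − log Q = -2.6990 − (-2.2973) = -0.4017; [Cr²⁺] = 10^(-0.4017) ≈ 0.40 M.

0.40 M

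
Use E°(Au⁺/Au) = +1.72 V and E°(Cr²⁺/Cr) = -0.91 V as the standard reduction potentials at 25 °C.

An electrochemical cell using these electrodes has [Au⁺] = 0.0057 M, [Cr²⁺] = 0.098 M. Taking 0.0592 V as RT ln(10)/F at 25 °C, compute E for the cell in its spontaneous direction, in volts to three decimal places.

Au⁺/Au is the cathode (higher E°), Cr²⁺/Cr the anode: E°cell = +1.72 − (-0.91) = +2.63 V, n = 2.
Overall: 2 Au⁺(aq) + Cr(s) → 2 Au(s) + Cr²⁺(aq)
Q = [Cr²⁺] / ([Au⁺]^2); log Q = 3.479.
E = E° − (0.0592/n) log Q = +2.63 − (0.0592/2)(3.479) = +2.527 V.

+2.527 V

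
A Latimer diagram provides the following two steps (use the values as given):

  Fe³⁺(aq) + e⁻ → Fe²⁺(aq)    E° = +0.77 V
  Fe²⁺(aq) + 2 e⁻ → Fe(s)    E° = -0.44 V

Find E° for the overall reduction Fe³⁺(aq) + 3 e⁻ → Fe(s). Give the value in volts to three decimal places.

Adding the free-energy changes (−nFE°) of the two steps gives −n₃FE°₃ = −n₁FE°₁ − n₂FE°₂.
E°₃ = (1×+0.77 + 2×-0.44) / 3 = (-0.110) / 3 = -0.037 V.

-0.037 V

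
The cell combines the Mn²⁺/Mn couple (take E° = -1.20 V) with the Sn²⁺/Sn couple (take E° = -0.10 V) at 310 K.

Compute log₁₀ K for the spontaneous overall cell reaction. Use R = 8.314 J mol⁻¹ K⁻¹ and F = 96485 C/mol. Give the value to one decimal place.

35.8

Cathode: Sn²⁺/Sn; anode: Mn²⁺/Mn. E°cell = (-0.10) − (-1.20) = +1.10 V, with n = 2.
ΔG° = −nFE° = −RT ln K, so ln K = nFE°/(RT) = (2)(96485)(+1.10) / ((8.314)(310)) = 82.359.
log₁₀ K = 82.359 / ln 10 = 35.8.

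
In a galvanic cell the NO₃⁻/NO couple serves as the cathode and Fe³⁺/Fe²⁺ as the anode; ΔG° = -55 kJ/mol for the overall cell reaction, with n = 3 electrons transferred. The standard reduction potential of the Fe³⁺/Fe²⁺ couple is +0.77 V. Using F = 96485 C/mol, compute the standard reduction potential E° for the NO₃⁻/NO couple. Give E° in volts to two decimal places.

+0.96 V

E°cell = −ΔG°/(nF) = −(-55×10³)/((3)(96485)) = +0.190 V.
Since NO₃⁻/NO is the cathode and Fe³⁺/Fe²⁺ the anode, E°cell = E°(NO₃⁻/NO) − E°(Fe³⁺/Fe²⁺).
So E°(NO₃⁻/NO) = E°cell + E°(Fe³⁺/Fe²⁺) = +0.190 + (+0.77) = +0.96 V.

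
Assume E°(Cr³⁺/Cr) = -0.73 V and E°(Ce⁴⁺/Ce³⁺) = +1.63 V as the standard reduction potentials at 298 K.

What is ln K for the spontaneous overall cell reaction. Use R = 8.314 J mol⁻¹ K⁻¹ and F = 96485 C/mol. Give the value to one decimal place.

275.7

Cathode: Ce⁴⁺/Ce³⁺; anode: Cr³⁺/Cr. E°cell = (+1.63) − (-0.73) = +2.36 V, with n = 3.
ΔG° = −nFE° = −RT ln K, so ln K = nFE°/(RT) = (3)(96485)(+2.36) / ((8.314)(298)) = 275.719.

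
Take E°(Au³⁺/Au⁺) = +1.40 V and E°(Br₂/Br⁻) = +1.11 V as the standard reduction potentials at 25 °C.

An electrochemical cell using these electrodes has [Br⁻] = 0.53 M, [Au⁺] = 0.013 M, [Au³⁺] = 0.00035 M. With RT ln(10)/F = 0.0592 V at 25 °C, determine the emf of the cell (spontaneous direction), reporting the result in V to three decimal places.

+0.227 V

Au³⁺/Au⁺ is the cathode (higher E°), Br₂/Br⁻ the anode: E°cell = +1.40 − (+1.11) = +0.29 V, n = 2.
Overall: Au³⁺(aq) + 2 Br⁻(aq) → Au⁺(aq) + Br₂(l)
Q = [Au⁺] / ([Au³⁺]·[Br⁻]^2); log Q = 2.121.
E = E° − (0.0592/n) log Q = +0.29 − (0.0592/2)(2.121) = +0.227 V.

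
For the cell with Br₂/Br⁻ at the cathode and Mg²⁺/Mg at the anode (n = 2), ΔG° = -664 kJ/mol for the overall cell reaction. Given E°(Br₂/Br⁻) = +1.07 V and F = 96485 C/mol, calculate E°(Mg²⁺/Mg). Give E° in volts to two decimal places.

E°cell = −ΔG°/(nF) = −(-664×10³)/((2)(96485)) = +3.441 V.
Since Br₂/Br⁻ is the cathode and Mg²⁺/Mg the anode, E°cell = E°(Br₂/Br⁻) − E°(Mg²⁺/Mg).
So E°(Mg²⁺/Mg) = E°(Br₂/Br⁻) − E°cell = (+1.07) − (+3.441) = -2.37 V.

-2.37 V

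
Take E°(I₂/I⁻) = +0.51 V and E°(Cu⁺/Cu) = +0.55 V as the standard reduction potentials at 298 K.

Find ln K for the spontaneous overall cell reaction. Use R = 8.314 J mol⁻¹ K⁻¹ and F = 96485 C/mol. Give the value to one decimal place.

Cathode: Cu⁺/Cu; anode: I₂/I⁻. E°cell = (+0.55) − (+0.51) = +0.04 V, with n = 2.
ΔG° = −nFE° = −RT ln K, so ln K = nFE°/(RT) = (2)(96485)(+0.04) / ((8.314)(298)) = 3.115.

3.1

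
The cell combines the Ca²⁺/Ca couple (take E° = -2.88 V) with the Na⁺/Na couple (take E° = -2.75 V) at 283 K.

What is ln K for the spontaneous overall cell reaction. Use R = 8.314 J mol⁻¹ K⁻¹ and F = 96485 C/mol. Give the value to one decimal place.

Cathode: Na⁺/Na; anode: Ca²⁺/Ca. E°cell = (-2.75) − (-2.88) = +0.13 V, with n = 2.
ΔG° = −nFE° = −RT ln K, so ln K = nFE°/(RT) = (2)(96485)(+0.13) / ((8.314)(283)) = 10.662.

10.7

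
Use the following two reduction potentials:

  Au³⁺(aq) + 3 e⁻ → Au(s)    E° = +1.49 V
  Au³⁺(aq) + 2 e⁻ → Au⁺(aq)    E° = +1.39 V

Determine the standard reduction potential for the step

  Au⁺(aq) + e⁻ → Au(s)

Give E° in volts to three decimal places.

Sequential free energies add, so n₃E°₃ = n₁E°₁ + n₂E°₂.
With n₃ = 3, and the known step contributing 2×(+1.39) V, the unknown satisfies 1·E° = 3×(+1.49) − 2×(+1.39) = +1.690.
E° = +1.690 / 1 = +1.690 V.

+1.690 V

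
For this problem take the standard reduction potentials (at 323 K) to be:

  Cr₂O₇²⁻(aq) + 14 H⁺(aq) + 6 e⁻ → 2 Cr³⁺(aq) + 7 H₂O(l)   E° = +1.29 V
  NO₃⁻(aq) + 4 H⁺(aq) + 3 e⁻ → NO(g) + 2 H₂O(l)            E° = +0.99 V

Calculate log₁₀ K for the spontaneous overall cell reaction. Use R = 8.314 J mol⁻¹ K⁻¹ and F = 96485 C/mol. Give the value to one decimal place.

Cathode: Cr₂O₇²⁻/Cr³⁺; anode: NO₃⁻/NO. E°cell = (+1.29) − (+0.99) = +0.30 V, with n = 6.
ΔG° = −nFE° = −RT ln K, so ln K = nFE°/(RT) = (6)(96485)(+0.30) / ((8.314)(323)) = 64.673.
log₁₀ K = 64.673 / ln 10 = 28.1.

28.1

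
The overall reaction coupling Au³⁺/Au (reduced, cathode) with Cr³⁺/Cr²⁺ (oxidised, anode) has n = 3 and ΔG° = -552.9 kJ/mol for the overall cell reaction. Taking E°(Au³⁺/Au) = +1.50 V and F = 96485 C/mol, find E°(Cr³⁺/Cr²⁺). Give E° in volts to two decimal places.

-0.41 V

E°cell = −ΔG°/(nF) = −(-552.9×10³)/((3)(96485)) = +1.910 V.
Since Au³⁺/Au is the cathode and Cr³⁺/Cr²⁺ the anode, E°cell = E°(Au³⁺/Au) − E°(Cr³⁺/Cr²⁺).
So E°(Cr³⁺/Cr²⁺) = E°(Au³⁺/Au) − E°cell = (+1.50) − (+1.910) = -0.41 V.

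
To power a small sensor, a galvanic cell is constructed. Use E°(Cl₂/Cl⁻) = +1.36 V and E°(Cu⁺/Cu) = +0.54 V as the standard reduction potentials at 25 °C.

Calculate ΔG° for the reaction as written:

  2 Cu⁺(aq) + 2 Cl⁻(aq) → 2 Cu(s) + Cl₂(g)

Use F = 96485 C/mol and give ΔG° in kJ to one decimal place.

+158.2 kJ

As written, Cu⁺/Cu is reduced (cathode) and Cl₂/Cl⁻ is oxidised (anode), so E°cell = (+0.54) − (+1.36) = -0.82 V.
Balancing electrons gives n = 2.
ΔG° = −nFE° = −(2)(96485)(-0.82) = 158,235 J = +158.2 kJ.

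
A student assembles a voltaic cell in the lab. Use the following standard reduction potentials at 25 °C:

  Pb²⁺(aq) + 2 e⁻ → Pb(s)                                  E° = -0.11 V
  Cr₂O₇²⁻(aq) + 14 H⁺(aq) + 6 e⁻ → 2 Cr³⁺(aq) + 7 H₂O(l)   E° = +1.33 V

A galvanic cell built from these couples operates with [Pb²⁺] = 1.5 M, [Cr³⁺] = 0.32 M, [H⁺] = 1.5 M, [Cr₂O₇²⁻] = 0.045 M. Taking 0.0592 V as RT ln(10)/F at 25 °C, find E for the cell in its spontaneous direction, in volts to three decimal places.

+1.456 V

Cr₂O₇²⁻/Cr³⁺ is the cathode (higher E°), Pb²⁺/Pb the anode: E°cell = +1.33 − (-0.11) = +1.44 V, n = 6.
Overall: Cr₂O₇²⁻(aq) + 14 H⁺(aq) + 3 Pb(s) → 2 Cr³⁺(aq) + 7 H₂O(l) + 3 Pb²⁺(aq)
Q = [Cr³⁺]^2·[Pb²⁺]^3 / ([Cr₂O₇²⁻]·[H⁺]^14); log Q = -1.580.
E = E° − (0.0592/n) log Q = +1.44 − (0.0592/6)(-1.580) = +1.456 V.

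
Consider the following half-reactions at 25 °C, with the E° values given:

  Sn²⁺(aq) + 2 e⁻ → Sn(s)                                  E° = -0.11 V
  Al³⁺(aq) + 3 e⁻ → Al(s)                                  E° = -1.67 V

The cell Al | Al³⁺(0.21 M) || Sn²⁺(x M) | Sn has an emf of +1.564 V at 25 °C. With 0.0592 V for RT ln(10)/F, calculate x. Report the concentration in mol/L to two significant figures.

0.48 M

Sn²⁺/Sn is the cathode, Al³⁺/Al the anode: E°cell = +1.56 V, n = 6.
Overall reaction: 3 Sn²⁺(aq) + 2 Al(s) → 3 Sn(s) + 2 Al³⁺(aq); Q = [Al³⁺]^2/[Sn²⁺]^3.
From E = E° − (0.0592/n) log Q: log Q = (E° − E)·n/0.0592 = (+1.56 − (+1.564))·6/0.0592 = -0.4054.
So 3·log[Sn²⁺] = 2·log(0.21) − log Q = -1.3556 − (-0.4054) = -0.9502; log[Sn²⁺] = -0.9502 / 3 = -0.3167; [Sn²⁺] = 10^(-0.3167) ≈ 0.48 M.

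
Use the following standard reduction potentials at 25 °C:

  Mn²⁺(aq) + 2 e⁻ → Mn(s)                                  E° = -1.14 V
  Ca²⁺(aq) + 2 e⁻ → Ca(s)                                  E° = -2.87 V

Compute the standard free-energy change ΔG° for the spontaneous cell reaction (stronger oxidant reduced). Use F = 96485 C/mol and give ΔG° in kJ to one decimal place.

-333.8 kJ

Mn²⁺/Mn (E° = -1.14 V) is the cathode; Ca²⁺/Ca (E° = -2.87 V) is the anode, so E°cell = +1.73 V.
Balancing electrons gives n = 2 (lcm of 2 and 2).
ΔG° = −nFE° = −(2)(96485)(+1.73) = -333,838 J = -333.8 kJ.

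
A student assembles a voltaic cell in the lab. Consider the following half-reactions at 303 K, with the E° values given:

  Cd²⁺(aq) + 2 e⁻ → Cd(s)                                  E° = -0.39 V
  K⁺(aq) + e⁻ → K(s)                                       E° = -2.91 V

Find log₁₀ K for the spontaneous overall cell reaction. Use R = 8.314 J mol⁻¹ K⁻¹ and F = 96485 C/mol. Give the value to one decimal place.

83.8

Cathode: Cd²⁺/Cd; anode: K⁺/K. E°cell = (-0.39) − (-2.91) = +2.52 V, with n = 2.
ΔG° = −nFE° = −RT ln K, so ln K = nFE°/(RT) = (2)(96485)(+2.52) / ((8.314)(303)) = 193.036.
log₁₀ K = 193.036 / ln 10 = 83.8.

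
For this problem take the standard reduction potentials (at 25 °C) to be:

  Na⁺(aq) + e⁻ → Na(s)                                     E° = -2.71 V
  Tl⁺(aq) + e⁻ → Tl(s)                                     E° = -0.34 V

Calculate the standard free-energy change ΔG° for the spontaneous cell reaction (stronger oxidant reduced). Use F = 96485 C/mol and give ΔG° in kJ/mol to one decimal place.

-228.7 kJ/mol

Tl⁺/Tl (E° = -0.34 V) is the cathode; Na⁺/Na (E° = -2.71 V) is the anode, so E°cell = +2.37 V.
Balancing electrons gives n = 1 (lcm of 1 and 1).
ΔG° = −nFE° = −(1)(96485)(+2.37) = -228,669 J = -228.7 kJ/mol.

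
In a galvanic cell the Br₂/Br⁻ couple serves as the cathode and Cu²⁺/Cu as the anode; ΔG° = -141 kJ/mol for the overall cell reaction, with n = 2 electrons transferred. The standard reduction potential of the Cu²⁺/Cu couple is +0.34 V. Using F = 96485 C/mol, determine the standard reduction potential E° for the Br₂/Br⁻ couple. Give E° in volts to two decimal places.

E°cell = −ΔG°/(nF) = −(-141×10³)/((2)(96485)) = +0.731 V.
Since Br₂/Br⁻ is the cathode and Cu²⁺/Cu the anode, E°cell = E°(Br₂/Br⁻) − E°(Cu²⁺/Cu).
So E°(Br₂/Br⁻) = E°cell + E°(Cu²⁺/Cu) = +0.731 + (+0.34) = +1.07 V.

+1.07 V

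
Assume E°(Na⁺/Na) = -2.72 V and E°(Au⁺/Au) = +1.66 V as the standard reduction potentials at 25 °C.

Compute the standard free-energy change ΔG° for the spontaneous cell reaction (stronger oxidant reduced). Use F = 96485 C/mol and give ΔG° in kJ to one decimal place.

Au⁺/Au (E° = +1.66 V) is the cathode; Na⁺/Na (E° = -2.72 V) is the anode, so E°cell = +4.38 V.
Balancing electrons gives n = 1 (lcm of 1 and 1).
ΔG° = −nFE° = −(1)(96485)(+4.38) = -422,604 J = -422.6 kJ.

-422.6 kJ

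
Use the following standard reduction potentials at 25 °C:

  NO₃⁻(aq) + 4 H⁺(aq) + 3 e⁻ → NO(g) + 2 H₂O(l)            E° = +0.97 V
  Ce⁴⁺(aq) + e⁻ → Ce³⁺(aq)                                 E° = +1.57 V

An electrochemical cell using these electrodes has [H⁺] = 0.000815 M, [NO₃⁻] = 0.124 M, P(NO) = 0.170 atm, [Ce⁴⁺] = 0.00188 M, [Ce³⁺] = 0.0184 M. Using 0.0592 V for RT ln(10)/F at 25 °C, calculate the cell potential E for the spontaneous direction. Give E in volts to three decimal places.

Ce⁴⁺/Ce³⁺ is the cathode (higher E°), NO₃⁻/NO the anode: E°cell = +1.57 − (+0.97) = +0.60 V, n = 3.
Overall: 3 Ce⁴⁺(aq) + NO(g) + 2 H₂O(l) → 3 Ce³⁺(aq) + NO₃⁻(aq) + 4 H⁺(aq)
Q = [Ce³⁺]^3·[NO₃⁻]·[H⁺]^4 / ([Ce⁴⁺]^3·P(NO)); log Q = -9.520.
E = E° − (0.0592/n) log Q = +0.60 − (0.0592/3)(-9.520) = +0.788 V.

+0.788 V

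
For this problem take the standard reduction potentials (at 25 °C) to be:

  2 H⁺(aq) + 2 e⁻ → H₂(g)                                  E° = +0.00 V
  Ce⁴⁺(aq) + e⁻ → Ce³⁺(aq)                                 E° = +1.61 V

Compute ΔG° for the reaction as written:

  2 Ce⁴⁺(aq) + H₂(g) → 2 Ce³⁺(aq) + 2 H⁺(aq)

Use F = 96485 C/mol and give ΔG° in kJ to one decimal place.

As written, Ce⁴⁺/Ce³⁺ is reduced (cathode) and H⁺/H₂ is oxidised (anode), so E°cell = (+1.61) − (+0.00) = +1.61 V.
Balancing electrons gives n = 2.
ΔG° = −nFE° = −(2)(96485)(+1.61) = -310,682 J = -310.7 kJ.

-310.7 kJ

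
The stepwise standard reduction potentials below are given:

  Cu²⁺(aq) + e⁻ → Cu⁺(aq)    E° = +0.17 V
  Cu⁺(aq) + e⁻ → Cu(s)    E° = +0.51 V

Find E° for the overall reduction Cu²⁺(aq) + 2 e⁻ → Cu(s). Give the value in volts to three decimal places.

Standard free energies of sequential steps add: ΔG°₃ = ΔG°₁ + ΔG°₂, so n₃E°₃ = n₁E°₁ + n₂E°₂.
E°₃ = (1×+0.17 + 1×+0.51) / 2 = (+0.680) / 2 = +0.340 V.

+0.340 V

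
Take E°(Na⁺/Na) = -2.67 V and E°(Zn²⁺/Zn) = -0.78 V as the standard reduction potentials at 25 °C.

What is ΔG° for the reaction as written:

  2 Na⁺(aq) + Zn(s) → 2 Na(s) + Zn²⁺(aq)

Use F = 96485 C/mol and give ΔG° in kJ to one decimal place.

As written, Na⁺/Na is reduced (cathode) and Zn²⁺/Zn is oxidised (anode), so E°cell = (-2.67) − (-0.78) = -1.89 V.
Balancing electrons gives n = 2.
ΔG° = −nFE° = −(2)(96485)(-1.89) = 364,713 J = +364.7 kJ.

+364.7 kJ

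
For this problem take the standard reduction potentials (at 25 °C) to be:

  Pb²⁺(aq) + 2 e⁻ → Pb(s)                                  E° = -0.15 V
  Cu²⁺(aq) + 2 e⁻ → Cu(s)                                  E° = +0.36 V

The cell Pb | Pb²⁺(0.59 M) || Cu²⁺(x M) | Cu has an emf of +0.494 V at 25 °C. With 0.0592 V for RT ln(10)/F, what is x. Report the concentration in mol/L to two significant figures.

0.17 M

Cu²⁺/Cu is the cathode, Pb²⁺/Pb the anode: E°cell = +0.51 V, n = 2.
Overall reaction: Cu²⁺(aq) + Pb(s) → Cu(s) + Pb²⁺(aq); Q = [Pb²⁺]^1/[Cu²⁺]^1.
From E = E° − (0.0592/n) log Q: log Q = (E° − E)·n/0.0592 = (+0.51 − (+0.494))·2/0.0592 = 0.5405.
So 1·log[Cu²⁺] = 1·log(0.59) − log Q = -0.2291 − (0.5405) = -0.7696; [Cu²⁺] = 10^(-0.7696) ≈ 0.17 M.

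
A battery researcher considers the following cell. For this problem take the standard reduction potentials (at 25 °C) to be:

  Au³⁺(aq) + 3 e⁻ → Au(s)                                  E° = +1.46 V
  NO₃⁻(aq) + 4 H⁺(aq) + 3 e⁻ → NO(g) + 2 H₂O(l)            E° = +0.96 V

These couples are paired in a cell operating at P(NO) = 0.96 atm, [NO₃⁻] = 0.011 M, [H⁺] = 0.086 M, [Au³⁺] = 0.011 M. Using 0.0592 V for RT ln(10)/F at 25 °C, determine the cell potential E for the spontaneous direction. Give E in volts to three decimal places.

+0.584 V

Au³⁺/Au is the cathode (higher E°), NO₃⁻/NO the anode: E°cell = +1.46 − (+0.96) = +0.50 V, n = 3.
Overall: Au³⁺(aq) + NO(g) + 2 H₂O(l) → Au(s) + NO₃⁻(aq) + 4 H⁺(aq)
Q = [NO₃⁻]·[H⁺]^4 / ([Au³⁺]·P(NO)); log Q = -4.244.
E = E° − (0.0592/n) log Q = +0.50 − (0.0592/3)(-4.244) = +0.584 V.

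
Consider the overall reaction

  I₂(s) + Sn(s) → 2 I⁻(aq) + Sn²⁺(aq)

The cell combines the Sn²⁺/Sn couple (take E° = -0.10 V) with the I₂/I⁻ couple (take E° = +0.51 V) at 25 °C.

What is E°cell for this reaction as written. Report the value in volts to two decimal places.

The I₂/I⁻ couple has the higher reduction potential, so it is the cathode; Sn²⁺/Sn is oxidised at the anode.
E°cell = E°(cathode) − E°(anode) = (+0.51) − (-0.10) = +0.61 V.

+0.61 V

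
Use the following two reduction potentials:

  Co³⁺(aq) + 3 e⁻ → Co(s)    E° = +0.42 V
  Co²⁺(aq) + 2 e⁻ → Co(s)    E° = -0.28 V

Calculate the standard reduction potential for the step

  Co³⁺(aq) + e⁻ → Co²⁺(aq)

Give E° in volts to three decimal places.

+1.820 V

Sequential free energies add, so n₃E°₃ = n₁E°₁ + n₂E°₂.
With n₃ = 3, and the known step contributing 2×(-0.28) V, the unknown satisfies 1·E° = 3×(+0.42) − 2×(-0.28) = +1.820.
E° = +1.820 / 1 = +1.820 V.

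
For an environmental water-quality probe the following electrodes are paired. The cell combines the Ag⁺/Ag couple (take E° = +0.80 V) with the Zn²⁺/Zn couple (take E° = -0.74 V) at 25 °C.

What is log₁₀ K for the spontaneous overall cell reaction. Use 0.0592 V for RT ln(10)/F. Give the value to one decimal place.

52.0

Cathode: Ag⁺/Ag; anode: Zn²⁺/Zn. E°cell = +1.54 V, n = 2.
log K = nE°cell / 0.0592 = (2)(+1.54) / 0.0592 = 52.0.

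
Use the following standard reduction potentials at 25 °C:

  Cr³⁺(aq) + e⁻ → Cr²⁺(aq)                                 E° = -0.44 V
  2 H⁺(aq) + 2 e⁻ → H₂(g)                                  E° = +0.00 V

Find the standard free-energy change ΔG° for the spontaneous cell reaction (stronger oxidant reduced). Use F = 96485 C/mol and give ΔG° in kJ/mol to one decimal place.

-84.9 kJ/mol

H⁺/H₂ (E° = +0.00 V) is the cathode; Cr³⁺/Cr²⁺ (E° = -0.44 V) is the anode, so E°cell = +0.44 V.
Balancing electrons gives n = 2 (lcm of 2 and 1).
ΔG° = −nFE° = −(2)(96485)(+0.44) = -84,907 J = -84.9 kJ/mol.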